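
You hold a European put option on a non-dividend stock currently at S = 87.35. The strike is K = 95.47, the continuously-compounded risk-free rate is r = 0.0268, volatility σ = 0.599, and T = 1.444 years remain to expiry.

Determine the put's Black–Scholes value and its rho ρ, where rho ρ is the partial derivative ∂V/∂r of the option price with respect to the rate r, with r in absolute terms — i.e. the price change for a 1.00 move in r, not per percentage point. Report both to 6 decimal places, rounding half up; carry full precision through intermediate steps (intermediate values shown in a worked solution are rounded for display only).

σ√T = 0.599·√1.444 = 0.719798
d₁ = (ln(S/K) + (r+σ²/2)T) / (σ√T) = (ln(87.35/95.47) + (0.0268+0.599²/2)·1.444) / 0.719798 = (-0.088889 + 0.297754) / 0.719798 = 0.290171
d₂ = d₁ − σ√T = 0.290171 − 0.719798 = -0.429627
e^{−rT} = e^{−0.0268·1.444} = 0.962040
N(−d₁) = 0.385843,  N(−d₂) = 0.666266
Put price V = K·e^{−rT}·N(−d₂) − S·N(−d₁) = 61.193872 − 33.703356 = 27.490516
ρ = −K·T·e^{−rT}·N(−d₂) = -88.363952

price = 27.490516
ρ = -88.363952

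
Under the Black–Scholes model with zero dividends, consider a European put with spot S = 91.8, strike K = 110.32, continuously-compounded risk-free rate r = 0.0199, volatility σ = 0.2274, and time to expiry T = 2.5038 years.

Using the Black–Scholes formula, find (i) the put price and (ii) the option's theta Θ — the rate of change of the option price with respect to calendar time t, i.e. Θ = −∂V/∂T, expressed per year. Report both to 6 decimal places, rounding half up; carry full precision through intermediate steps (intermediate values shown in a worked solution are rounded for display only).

σ√T = 0.2274·√2.5038 = 0.359824
d₁ = (ln(S/K) + (r+σ²/2)T) / (σ√T) = (ln(91.8/110.32) + (0.0199+0.2274²/2)·2.5038) / 0.359824 = (-0.183773 + 0.114562) / 0.359824 = -0.192346
d₂ = d₁ − σ√T = -0.192346 − 0.359824 = -0.552170
e^{−rT} = e^{−0.0199·2.5038} = 0.951395
N(−d₁) = 0.576264,  N(−d₂) = 0.709584
Put price V = K·e^{−rT}·N(−d₂) − S·N(−d₁) = 74.476467 − 52.901061 = 21.575407
φ(d₁) = (1/√(2π))·e^{−d₁²/2} = 0.391630
Θ = −S·φ(d₁)·σ/(2√T) + r·K·e^{−rT}·N(−d₂) = −2.583328 + 1.482082 = -1.101247

price = 21.575407
Θ = -1.101247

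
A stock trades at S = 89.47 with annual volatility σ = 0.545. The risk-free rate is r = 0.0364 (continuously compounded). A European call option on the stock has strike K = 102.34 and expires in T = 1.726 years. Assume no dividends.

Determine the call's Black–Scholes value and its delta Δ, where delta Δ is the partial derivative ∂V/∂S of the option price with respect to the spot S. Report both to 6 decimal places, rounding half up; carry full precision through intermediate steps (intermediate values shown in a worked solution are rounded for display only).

price = 22.754254
Δ = 0.601814

σ√T = 0.545·√1.726 = 0.716006
d₁ = (ln(S/K) + (r+σ²/2)T) / (σ√T) = (ln(89.47/102.34) + (0.0364+0.545²/2)·1.726) / 0.716006 = (-0.134397 + 0.319159) / 0.716006 = 0.258045
d₂ = d₁ − σ√T = 0.258045 − 0.716006 = -0.457962
e^{−rT} = e^{−0.0364·1.726} = 0.939106
N(d₁) = 0.601814,  N(d₂) = 0.323490
Call price V = S·N(d₁) − K·e^{−rT}·N(d₂) = 53.844285 − 31.090031 = 22.754254
Δ = N(d₁) = 0.601814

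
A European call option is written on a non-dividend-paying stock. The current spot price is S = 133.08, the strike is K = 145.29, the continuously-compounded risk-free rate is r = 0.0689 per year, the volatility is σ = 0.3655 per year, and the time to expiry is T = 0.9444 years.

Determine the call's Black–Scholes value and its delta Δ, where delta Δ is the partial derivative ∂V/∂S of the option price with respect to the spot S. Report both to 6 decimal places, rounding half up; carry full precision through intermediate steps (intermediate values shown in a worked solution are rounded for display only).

σ√T = 0.3655·√0.9444 = 0.355194
d₁ = (ln(S/K) + (r+σ²/2)T) / (σ√T) = (ln(133.08/145.29) + (0.0689+0.3655²/2)·0.9444) / 0.355194 = (-0.087781 + 0.128150) / 0.355194 = 0.113654
d₂ = d₁ − σ√T = 0.113654 − 0.355194 = -0.241540
e^{−rT} = e^{−0.0689·0.9444} = 0.937003
N(d₁) = 0.545244,  N(d₂) = 0.404568
Call price V = S·N(d₁) − K·e^{−rT}·N(d₂) = 72.561064 − 55.076772 = 17.484293
Δ = N(d₁) = 0.545244

price = 17.484293
Δ = 0.545244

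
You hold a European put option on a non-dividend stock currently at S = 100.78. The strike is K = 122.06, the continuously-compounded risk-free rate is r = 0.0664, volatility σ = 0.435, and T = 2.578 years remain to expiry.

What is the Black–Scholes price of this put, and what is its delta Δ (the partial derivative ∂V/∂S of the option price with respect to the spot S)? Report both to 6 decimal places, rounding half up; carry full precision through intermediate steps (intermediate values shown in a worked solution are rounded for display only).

price = 28.853747
Δ = -0.374476

σ√T = 0.435·√2.578 = 0.698443
d₁ = (ln(S/K) + (r+σ²/2)T) / (σ√T) = (ln(100.78/122.06) + (0.0664+0.435²/2)·2.578) / 0.698443 = (-0.191573 + 0.415090) / 0.698443 = 0.320023
d₂ = d₁ − σ√T = 0.320023 − 0.698443 = -0.378420
e^{−rT} = e^{−0.0664·2.578} = 0.842671
N(−d₁) = 0.374476,  N(−d₂) = 0.647441
Put price V = K·e^{−rT}·N(−d₂) − S·N(−d₁) = 66.593397 − 37.739650 = 28.853747
Δ = −N(−d₁) = -0.374476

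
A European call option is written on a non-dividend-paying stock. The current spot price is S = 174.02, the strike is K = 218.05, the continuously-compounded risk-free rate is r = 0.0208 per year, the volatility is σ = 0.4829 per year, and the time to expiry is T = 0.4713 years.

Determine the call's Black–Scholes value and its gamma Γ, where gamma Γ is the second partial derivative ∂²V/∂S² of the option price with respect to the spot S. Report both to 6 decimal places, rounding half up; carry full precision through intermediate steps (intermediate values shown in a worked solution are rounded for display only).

price = 9.896008
Γ = 0.006148

σ√T = 0.4829·√0.4713 = 0.331517
d₁ = (ln(S/K) + (r+σ²/2)T) / (σ√T) = (ln(174.02/218.05) + (0.0208+0.4829²/2)·0.4713) / 0.331517 = (-0.225554 + 0.064755) / 0.331517 = -0.485041
d₂ = d₁ − σ√T = -0.485041 − 0.331517 = -0.816558
e^{−rT} = e^{−0.0208·0.4713} = 0.990245
N(d₁) = 0.313824,  N(d₂) = 0.207091
Call price V = S·N(d₁) − K·e^{−rT}·N(d₂) = 54.611598 − 44.715591 = 9.896008
φ(d₁) = (1/√(2π))·e^{−d₁²/2} = 0.354669
Γ = φ(d₁) / (S·σ·√T) = 0.006148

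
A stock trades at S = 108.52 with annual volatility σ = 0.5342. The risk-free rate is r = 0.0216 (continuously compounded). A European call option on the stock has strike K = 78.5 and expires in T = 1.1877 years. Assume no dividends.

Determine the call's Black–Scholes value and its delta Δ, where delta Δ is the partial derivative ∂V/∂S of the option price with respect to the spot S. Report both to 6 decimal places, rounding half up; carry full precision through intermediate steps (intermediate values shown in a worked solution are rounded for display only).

price = 40.750351
Δ = 0.813643

σ√T = 0.5342·√1.1877 = 0.582180
d₁ = (ln(S/K) + (r+σ²/2)T) / (σ√T) = (ln(108.52/78.5) + (0.0216+0.5342²/2)·1.1877) / 0.582180 = (0.323836 + 0.195121) / 0.582180 = 0.891403
d₂ = d₁ − σ√T = 0.891403 − 0.582180 = 0.309223
e^{−rT} = e^{−0.0216·1.1877} = 0.974672
N(d₁) = 0.813643,  N(d₂) = 0.621424
Call price V = S·N(d₁) − K·e^{−rT}·N(d₂) = 88.296591 − 47.546240 = 40.750351
Δ = N(d₁) = 0.813643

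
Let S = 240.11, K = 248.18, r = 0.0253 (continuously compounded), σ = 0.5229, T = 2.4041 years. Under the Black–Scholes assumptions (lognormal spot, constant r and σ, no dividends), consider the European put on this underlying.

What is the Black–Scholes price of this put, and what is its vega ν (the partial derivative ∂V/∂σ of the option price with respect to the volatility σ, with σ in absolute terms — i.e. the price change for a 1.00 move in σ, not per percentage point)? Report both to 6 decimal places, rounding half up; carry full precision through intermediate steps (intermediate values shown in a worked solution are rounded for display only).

price = 71.306224
ν = 134.842743

σ√T = 0.5229·√2.4041 = 0.810765
d₁ = (ln(S/K) + (r+σ²/2)T) / (σ√T) = (ln(240.11/248.18) + (0.0253+0.5229²/2)·2.4041) / 0.810765 = (-0.033057 + 0.389494) / 0.810765 = 0.439630
d₂ = d₁ − σ√T = 0.439630 − 0.810765 = -0.371135
e^{−rT} = e^{−0.0253·2.4041} = 0.940989
N(−d₁) = 0.330103,  N(−d₂) = 0.644732
Put price V = K·e^{−rT}·N(−d₂) − S·N(−d₁) = 150.567163 − 79.260940 = 71.306224
φ(d₁) = (1/√(2π))·e^{−d₁²/2} = 0.362194
ν = S·φ(d₁)·√T = 134.842743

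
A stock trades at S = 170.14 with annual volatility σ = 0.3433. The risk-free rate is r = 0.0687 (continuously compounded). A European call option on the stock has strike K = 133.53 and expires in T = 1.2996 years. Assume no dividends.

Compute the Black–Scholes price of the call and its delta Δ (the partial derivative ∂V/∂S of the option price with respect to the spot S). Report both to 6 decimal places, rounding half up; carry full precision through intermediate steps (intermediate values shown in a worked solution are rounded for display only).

σ√T = 0.3433·√1.2996 = 0.391362
d₁ = (ln(S/K) + (r+σ²/2)T) / (σ√T) = (ln(170.14/133.53) + (0.0687+0.3433²/2)·1.2996) / 0.391362 = (0.242295 + 0.165865) / 0.391362 = 1.042922
d₂ = d₁ − σ√T = 1.042922 − 0.391362 = 0.651560
e^{−rT} = e^{−0.0687·1.2996} = 0.914587
N(d₁) = 0.851508,  N(d₂) = 0.742658
Call price V = S·N(d₁) − K·e^{−rT}·N(d₂) = 144.875540 − 90.696916 = 54.178624
Δ = N(d₁) = 0.851508

price = 54.178624
Δ = 0.851508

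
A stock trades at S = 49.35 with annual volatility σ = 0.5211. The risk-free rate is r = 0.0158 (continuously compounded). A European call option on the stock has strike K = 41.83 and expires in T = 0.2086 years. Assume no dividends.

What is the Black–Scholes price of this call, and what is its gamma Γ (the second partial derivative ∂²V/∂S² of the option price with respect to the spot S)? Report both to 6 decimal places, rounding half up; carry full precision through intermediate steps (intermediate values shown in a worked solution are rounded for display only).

price = 9.171985
Γ = 0.024119

σ√T = 0.5211·√0.2086 = 0.238001
d₁ = (ln(S/K) + (r+σ²/2)T) / (σ√T) = (ln(49.35/41.83) + (0.0158+0.5211²/2)·0.2086) / 0.238001 = (0.165324 + 0.031618) / 0.238001 = 0.827485
d₂ = d₁ − σ√T = 0.827485 − 0.238001 = 0.589484
e^{−rT} = e^{−0.0158·0.2086} = 0.996710
N(d₁) = 0.796019,  N(d₂) = 0.722232
Call price V = S·N(d₁) − K·e^{−rT}·N(d₂) = 39.283533 − 30.111549 = 9.171985
φ(d₁) = (1/√(2π))·e^{−d₁²/2} = 0.283284
Γ = φ(d₁) / (S·σ·√T) = 0.024119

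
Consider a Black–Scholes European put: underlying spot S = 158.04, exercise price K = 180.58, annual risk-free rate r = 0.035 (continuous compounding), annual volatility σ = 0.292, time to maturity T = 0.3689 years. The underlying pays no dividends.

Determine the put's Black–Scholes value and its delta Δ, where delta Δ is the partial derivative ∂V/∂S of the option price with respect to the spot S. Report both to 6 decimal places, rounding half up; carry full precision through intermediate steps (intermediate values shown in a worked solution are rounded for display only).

price = 24.620654
Δ = -0.722498

σ√T = 0.292·√0.3689 = 0.177352
d₁ = (ln(S/K) + (r+σ²/2)T) / (σ√T) = (ln(158.04/180.58) + (0.035+0.292²/2)·0.3689) / 0.177352 = (-0.133326 + 0.028638) / 0.177352 = -0.590278
d₂ = d₁ − σ√T = -0.590278 − 0.177352 = -0.767631
e^{−rT} = e^{−0.035·0.3689} = 0.987171
N(−d₁) = 0.722498,  N(−d₂) = 0.778647
Put price V = K·e^{−rT}·N(−d₂) − S·N(−d₁) = 138.804226 − 114.183572 = 24.620654
Δ = −N(−d₁) = -0.722498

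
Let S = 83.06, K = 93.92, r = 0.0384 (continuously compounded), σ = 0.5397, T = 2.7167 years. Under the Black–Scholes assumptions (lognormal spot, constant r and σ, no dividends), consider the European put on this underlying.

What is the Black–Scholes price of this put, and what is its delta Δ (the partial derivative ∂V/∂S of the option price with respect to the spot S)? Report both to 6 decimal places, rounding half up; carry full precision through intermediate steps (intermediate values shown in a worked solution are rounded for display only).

price = 29.583802
Δ = -0.335814

σ√T = 0.5397·√2.7167 = 0.889556
d₁ = (ln(S/K) + (r+σ²/2)T) / (σ√T) = (ln(83.06/93.92) + (0.0384+0.5397²/2)·2.7167) / 0.889556 = (-0.122880 + 0.499976) / 0.889556 = 0.423915
d₂ = d₁ − σ√T = 0.423915 − 0.889556 = -0.465641
e^{−rT} = e^{−0.0384·2.7167} = 0.900936
N(−d₁) = 0.335814,  N(−d₂) = 0.679264
Put price V = K·e^{−rT}·N(−d₂) − S·N(−d₁) = 57.476507 − 27.892705 = 29.583802
Δ = −N(−d₁) = -0.335814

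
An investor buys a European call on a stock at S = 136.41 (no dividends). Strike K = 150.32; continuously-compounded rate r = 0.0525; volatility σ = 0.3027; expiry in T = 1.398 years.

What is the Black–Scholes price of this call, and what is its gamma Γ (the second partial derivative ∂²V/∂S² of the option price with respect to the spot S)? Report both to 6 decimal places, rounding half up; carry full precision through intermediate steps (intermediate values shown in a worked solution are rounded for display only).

σ√T = 0.3027·√1.398 = 0.357904
d₁ = (ln(S/K) + (r+σ²/2)T) / (σ√T) = (ln(136.41/150.32) + (0.0525+0.3027²/2)·1.398) / 0.357904 = (-0.097101 + 0.137442) / 0.357904 = 0.112715
d₂ = d₁ − σ√T = 0.112715 − 0.357904 = -0.245188
e^{−rT} = e^{−0.0525·1.398} = 0.929234
N(d₁) = 0.544872,  N(d₂) = 0.403155
Call price V = S·N(d₁) − K·e^{−rT}·N(d₂) = 74.325967 − 56.313705 = 18.012261
φ(d₁) = (1/√(2π))·e^{−d₁²/2} = 0.396416
Γ = φ(d₁) / (S·σ·√T) = 0.008120

price = 18.012261
Γ = 0.008120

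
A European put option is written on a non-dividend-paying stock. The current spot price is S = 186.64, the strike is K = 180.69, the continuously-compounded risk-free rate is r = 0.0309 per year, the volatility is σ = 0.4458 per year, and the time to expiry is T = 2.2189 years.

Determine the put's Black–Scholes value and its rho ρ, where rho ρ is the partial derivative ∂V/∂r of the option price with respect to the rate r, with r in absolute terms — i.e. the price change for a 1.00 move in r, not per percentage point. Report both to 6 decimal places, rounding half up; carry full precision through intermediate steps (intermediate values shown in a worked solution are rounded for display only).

σ√T = 0.4458·√2.2189 = 0.664062
d₁ = (ln(S/K) + (r+σ²/2)T) / (σ√T) = (ln(186.64/180.69) + (0.0309+0.4458²/2)·2.2189) / 0.664062 = (0.032399 + 0.289053) / 0.664062 = 0.484069
d₂ = d₁ − σ√T = 0.484069 − 0.664062 = -0.179993
e^{−rT} = e^{−0.0309·2.2189} = 0.933734
N(−d₁) = 0.314168,  N(−d₂) = 0.571421
Put price V = K·e^{−rT}·N(−d₂) − S·N(−d₁) = 96.408064 − 58.636379 = 37.771685
ρ = −K·T·e^{−rT}·N(−d₂) = -213.919854

price = 37.771685
ρ = -213.919854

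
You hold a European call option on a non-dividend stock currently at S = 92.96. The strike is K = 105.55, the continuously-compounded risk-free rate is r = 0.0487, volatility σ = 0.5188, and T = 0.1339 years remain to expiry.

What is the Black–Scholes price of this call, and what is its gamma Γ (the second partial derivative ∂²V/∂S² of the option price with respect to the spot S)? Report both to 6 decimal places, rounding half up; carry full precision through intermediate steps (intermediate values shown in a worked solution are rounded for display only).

price = 2.979458
Γ = 0.019541

σ√T = 0.5188·√0.1339 = 0.189841
d₁ = (ln(S/K) + (r+σ²/2)T) / (σ√T) = (ln(92.96/105.55) + (0.0487+0.5188²/2)·0.1339) / 0.189841 = (-0.127015 + 0.024541) / 0.189841 = -0.539792
d₂ = d₁ − σ√T = -0.539792 − 0.189841 = -0.729633
e^{−rT} = e^{−0.0487·0.1339} = 0.993500
N(d₁) = 0.294670,  N(d₂) = 0.232807
Call price V = S·N(d₁) − K·e^{−rT}·N(d₂) = 27.392543 − 24.413085 = 2.979458
φ(d₁) = (1/√(2π))·e^{−d₁²/2} = 0.344857
Γ = φ(d₁) / (S·σ·√T) = 0.019541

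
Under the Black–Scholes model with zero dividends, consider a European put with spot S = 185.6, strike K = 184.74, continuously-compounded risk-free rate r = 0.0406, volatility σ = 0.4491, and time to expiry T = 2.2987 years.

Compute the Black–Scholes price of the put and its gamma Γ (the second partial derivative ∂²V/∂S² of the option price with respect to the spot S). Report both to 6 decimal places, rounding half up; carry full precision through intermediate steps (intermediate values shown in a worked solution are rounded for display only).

σ√T = 0.4491·√2.2987 = 0.680901
d₁ = (ln(S/K) + (r+σ²/2)T) / (σ√T) = (ln(185.6/184.74) + (0.0406+0.4491²/2)·2.2987) / 0.680901 = (0.004644 + 0.325141) / 0.680901 = 0.484336
d₂ = d₁ − σ√T = 0.484336 − 0.680901 = -0.196566
e^{−rT} = e^{−0.0406·2.2987} = 0.910895
N(−d₁) = 0.314074,  N(−d₂) = 0.577916
Put price V = K·e^{−rT}·N(−d₂) − S·N(−d₁) = 97.251056 − 58.292091 = 38.958965
φ(d₁) = (1/√(2π))·e^{−d₁²/2} = 0.354790
Γ = φ(d₁) / (S·σ·√T) = 0.002807

price = 38.958965
Γ = 0.002807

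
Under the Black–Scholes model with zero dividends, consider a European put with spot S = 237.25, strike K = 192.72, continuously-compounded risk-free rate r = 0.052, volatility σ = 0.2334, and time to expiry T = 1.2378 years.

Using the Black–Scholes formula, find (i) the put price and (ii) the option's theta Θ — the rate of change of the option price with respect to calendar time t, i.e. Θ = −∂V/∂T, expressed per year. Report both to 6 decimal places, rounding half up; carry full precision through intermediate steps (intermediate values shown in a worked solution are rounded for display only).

price = 4.059602
Θ = -3.275625

σ√T = 0.2334·√1.2378 = 0.259673
d₁ = (ln(S/K) + (r+σ²/2)T) / (σ√T) = (ln(237.25/192.72) + (0.052+0.2334²/2)·1.2378) / 0.259673 = (0.207876 + 0.098081) / 0.259673 = 1.178240
d₂ = d₁ − σ√T = 1.178240 − 0.259673 = 0.918567
e^{−rT} = e^{−0.052·1.2378} = 0.937662
N(−d₁) = 0.119350,  N(−d₂) = 0.179161
Put price V = K·e^{−rT}·N(−d₂) − S·N(−d₁) = 32.375504 − 28.315902 = 4.059602
φ(d₁) = (1/√(2π))·e^{−d₁²/2} = 0.199276
Θ = −S·φ(d₁)·σ/(2√T) + r·K·e^{−rT}·N(−d₂) = −4.959152 + 1.683526 = -3.275625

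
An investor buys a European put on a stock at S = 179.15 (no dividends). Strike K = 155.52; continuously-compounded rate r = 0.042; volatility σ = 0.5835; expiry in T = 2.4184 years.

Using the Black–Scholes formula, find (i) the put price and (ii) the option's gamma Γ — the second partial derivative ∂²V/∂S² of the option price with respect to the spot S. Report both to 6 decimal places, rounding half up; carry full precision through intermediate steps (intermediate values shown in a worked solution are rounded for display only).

price = 38.456306
Γ = 0.001892

σ√T = 0.5835·√2.4184 = 0.907413
d₁ = (ln(S/K) + (r+σ²/2)T) / (σ√T) = (ln(179.15/155.52) + (0.042+0.5835²/2)·2.4184) / 0.907413 = (0.141449 + 0.513272) / 0.907413 = 0.721525
d₂ = d₁ − σ√T = 0.721525 − 0.907413 = -0.185888
e^{−rT} = e^{−0.042·2.4184} = 0.903415
N(−d₁) = 0.235293,  N(−d₂) = 0.573734
Put price V = K·e^{−rT}·N(−d₂) − S·N(−d₁) = 80.609105 − 42.152798 = 38.456306
φ(d₁) = (1/√(2π))·e^{−d₁²/2} = 0.307513
Γ = φ(d₁) / (S·σ·√T) = 0.001892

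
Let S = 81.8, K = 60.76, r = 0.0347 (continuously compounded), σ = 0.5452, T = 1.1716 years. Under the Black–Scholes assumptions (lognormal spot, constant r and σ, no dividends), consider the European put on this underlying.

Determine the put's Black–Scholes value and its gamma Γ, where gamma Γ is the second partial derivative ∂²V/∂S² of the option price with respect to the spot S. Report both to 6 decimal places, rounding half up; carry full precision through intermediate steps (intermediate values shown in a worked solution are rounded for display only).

σ√T = 0.5452·√1.1716 = 0.590127
d₁ = (ln(S/K) + (r+σ²/2)T) / (σ√T) = (ln(81.8/60.76) + (0.0347+0.5452²/2)·1.1716) / 0.590127 = (0.297346 + 0.214779) / 0.590127 = 0.867822
d₂ = d₁ − σ√T = 0.867822 − 0.590127 = 0.277695
e^{−rT} = e^{−0.0347·1.1716} = 0.960161
N(−d₁) = 0.192746,  N(−d₂) = 0.390623
Put price V = K·e^{−rT}·N(−d₂) − S·N(−d₁) = 22.788722 − 15.766621 = 7.022101
φ(d₁) = (1/√(2π))·e^{−d₁²/2} = 0.273762
Γ = φ(d₁) / (S·σ·√T) = 0.005671

price = 7.022101
Γ = 0.005671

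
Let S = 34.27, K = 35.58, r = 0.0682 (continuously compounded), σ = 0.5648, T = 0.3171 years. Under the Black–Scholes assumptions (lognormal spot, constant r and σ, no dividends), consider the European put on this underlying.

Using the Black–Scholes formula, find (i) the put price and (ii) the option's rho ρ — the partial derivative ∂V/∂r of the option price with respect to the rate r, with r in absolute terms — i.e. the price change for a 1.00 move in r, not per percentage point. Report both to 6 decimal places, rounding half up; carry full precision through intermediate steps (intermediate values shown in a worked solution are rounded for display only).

σ√T = 0.5648·√0.3171 = 0.318048
d₁ = (ln(S/K) + (r+σ²/2)T) / (σ√T) = (ln(34.27/35.58) + (0.0682+0.5648²/2)·0.3171) / 0.318048 = (-0.037513 + 0.072204) / 0.318048 = 0.109072
d₂ = d₁ − σ√T = 0.109072 − 0.318048 = -0.208976
e^{−rT} = e^{−0.0682·0.3171} = 0.978606
N(−d₁) = 0.456573,  N(−d₂) = 0.582767
Put price V = K·e^{−rT}·N(−d₂) − S·N(−d₁) = 20.291231 − 15.646745 = 4.644486
ρ = −K·T·e^{−rT}·N(−d₂) = -6.434349

price = 4.644486
ρ = -6.434349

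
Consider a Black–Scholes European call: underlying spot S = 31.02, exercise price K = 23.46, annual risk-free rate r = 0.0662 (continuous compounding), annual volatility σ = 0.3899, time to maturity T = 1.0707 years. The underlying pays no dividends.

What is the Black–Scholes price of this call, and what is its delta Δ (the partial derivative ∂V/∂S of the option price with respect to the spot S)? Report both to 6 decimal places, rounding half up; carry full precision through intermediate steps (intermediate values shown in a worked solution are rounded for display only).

σ√T = 0.3899·√1.0707 = 0.403448
d₁ = (ln(S/K) + (r+σ²/2)T) / (σ√T) = (ln(31.02/23.46) + (0.0662+0.3899²/2)·1.0707) / 0.403448 = (0.279335 + 0.152265) / 0.403448 = 1.069781
d₂ = d₁ − σ√T = 1.069781 − 0.403448 = 0.666334
e^{−rT} = e^{−0.0662·1.0707} = 0.931573
N(d₁) = 0.857641,  N(d₂) = 0.747401
Call price V = S·N(d₁) − K·e^{−rT}·N(d₂) = 26.604026 − 16.334234 = 10.269793
Δ = N(d₁) = 0.857641

price = 10.269793
Δ = 0.857641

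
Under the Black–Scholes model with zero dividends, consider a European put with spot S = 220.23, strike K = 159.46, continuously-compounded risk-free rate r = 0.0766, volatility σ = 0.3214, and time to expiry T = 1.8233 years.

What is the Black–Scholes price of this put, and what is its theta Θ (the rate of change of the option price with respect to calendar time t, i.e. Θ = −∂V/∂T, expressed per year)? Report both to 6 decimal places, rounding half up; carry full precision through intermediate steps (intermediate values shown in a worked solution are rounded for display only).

price = 5.481649
Θ = -2.489255

σ√T = 0.3214·√1.8233 = 0.433985
d₁ = (ln(S/K) + (r+σ²/2)T) / (σ√T) = (ln(220.23/159.46) + (0.0766+0.3214²/2)·1.8233) / 0.433985 = (0.322879 + 0.233836) / 0.433985 = 1.282799
d₂ = d₁ − σ√T = 1.282799 − 0.433985 = 0.848814
e^{−rT} = e^{−0.0766·1.8233} = 0.869650
N(−d₁) = 0.099781,  N(−d₂) = 0.197993
Put price V = K·e^{−rT}·N(−d₂) − S·N(−d₁) = 27.456483 − 21.974833 = 5.481649
φ(d₁) = (1/√(2π))·e^{−d₁²/2} = 0.175218
Θ = −S·φ(d₁)·σ/(2√T) + r·K·e^{−rT}·N(−d₂) = −4.592422 + 2.103167 = -2.489255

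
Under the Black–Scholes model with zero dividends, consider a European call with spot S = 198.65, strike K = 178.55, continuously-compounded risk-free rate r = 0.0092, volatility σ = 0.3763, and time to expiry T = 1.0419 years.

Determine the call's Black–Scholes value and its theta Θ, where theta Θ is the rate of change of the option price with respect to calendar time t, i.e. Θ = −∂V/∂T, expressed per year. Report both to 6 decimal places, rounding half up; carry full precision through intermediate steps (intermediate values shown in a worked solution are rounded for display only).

σ√T = 0.3763·√1.0419 = 0.384103
d₁ = (ln(S/K) + (r+σ²/2)T) / (σ√T) = (ln(198.65/178.55) + (0.0092+0.3763²/2)·1.0419) / 0.384103 = (0.106676 + 0.083353) / 0.384103 = 0.494734
d₂ = d₁ − σ√T = 0.494734 − 0.384103 = 0.110632
e^{−rT} = e^{−0.0092·1.0419} = 0.990460
N(d₁) = 0.689606,  N(d₂) = 0.544046
Call price V = S·N(d₁) − K·e^{−rT}·N(d₂) = 136.990256 − 96.212691 = 40.777565
φ(d₁) = (1/√(2π))·e^{−d₁²/2} = 0.352989
Θ = −S·φ(d₁)·σ/(2√T) − r·K·e^{−rT}·N(d₂) = −12.925295 − 0.885157 = -13.810452

price = 40.777565
Θ = -13.810452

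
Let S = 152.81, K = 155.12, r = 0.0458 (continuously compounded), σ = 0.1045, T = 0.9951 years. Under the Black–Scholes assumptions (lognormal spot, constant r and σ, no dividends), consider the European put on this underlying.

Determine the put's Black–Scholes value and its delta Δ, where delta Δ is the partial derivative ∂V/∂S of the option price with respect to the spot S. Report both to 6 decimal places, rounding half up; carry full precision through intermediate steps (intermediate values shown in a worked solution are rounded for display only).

price = 4.222812
Δ = -0.364899

σ√T = 0.1045·√0.9951 = 0.104244
d₁ = (ln(S/K) + (r+σ²/2)T) / (σ√T) = (ln(152.81/155.12) + (0.0458+0.1045²/2)·0.9951) / 0.104244 = (-0.015004 + 0.051009) / 0.104244 = 0.345395
d₂ = d₁ − σ√T = 0.345395 − 0.104244 = 0.241152
e^{−rT} = e^{−0.0458·0.9951} = 0.955447
N(−d₁) = 0.364899,  N(−d₂) = 0.404719
Put price V = K·e^{−rT}·N(−d₂) − S·N(−d₁) = 59.982974 − 55.760162 = 4.222812
Δ = −N(−d₁) = -0.364899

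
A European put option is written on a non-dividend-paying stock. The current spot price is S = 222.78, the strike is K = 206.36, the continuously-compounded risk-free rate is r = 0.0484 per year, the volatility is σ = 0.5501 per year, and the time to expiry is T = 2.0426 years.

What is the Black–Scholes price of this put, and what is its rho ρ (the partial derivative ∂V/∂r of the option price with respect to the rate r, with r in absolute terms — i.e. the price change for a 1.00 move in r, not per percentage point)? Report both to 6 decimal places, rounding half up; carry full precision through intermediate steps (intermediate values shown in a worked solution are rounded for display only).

σ√T = 0.5501·√2.0426 = 0.786200
d₁ = (ln(S/K) + (r+σ²/2)T) / (σ√T) = (ln(222.78/206.36) + (0.0484+0.5501²/2)·2.0426) / 0.786200 = (0.076563 + 0.407917) / 0.786200 = 0.616230
d₂ = d₁ − σ√T = 0.616230 − 0.786200 = -0.169971
e^{−rT} = e^{−0.0484·2.0426} = 0.905868
N(−d₁) = 0.268872,  N(−d₂) = 0.567484
Put price V = K·e^{−rT}·N(−d₂) − S·N(−d₁) = 106.082467 − 59.899197 = 46.183271
ρ = −K·T·e^{−rT}·N(−d₂) = -216.684048

price = 46.183271
ρ = -216.684048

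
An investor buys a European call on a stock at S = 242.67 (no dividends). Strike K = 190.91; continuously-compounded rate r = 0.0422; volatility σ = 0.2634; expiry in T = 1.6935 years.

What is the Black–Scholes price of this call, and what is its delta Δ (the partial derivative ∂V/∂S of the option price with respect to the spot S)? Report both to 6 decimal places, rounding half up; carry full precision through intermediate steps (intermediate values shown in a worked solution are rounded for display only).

price = 71.904703
Δ = 0.859875

σ√T = 0.2634·√1.6935 = 0.342774
d₁ = (ln(S/K) + (r+σ²/2)T) / (σ√T) = (ln(242.67/190.91) + (0.0422+0.2634²/2)·1.6935) / 0.342774 = (0.239900 + 0.130213) / 0.342774 = 1.079758
d₂ = d₁ − σ√T = 1.079758 − 0.342774 = 0.736983
e^{−rT} = e^{−0.0422·1.6935} = 0.931028
N(d₁) = 0.859875,  N(d₂) = 0.769434
Call price V = S·N(d₁) − K·e^{−rT}·N(d₂) = 208.665845 − 136.761142 = 71.904703
Δ = N(d₁) = 0.859875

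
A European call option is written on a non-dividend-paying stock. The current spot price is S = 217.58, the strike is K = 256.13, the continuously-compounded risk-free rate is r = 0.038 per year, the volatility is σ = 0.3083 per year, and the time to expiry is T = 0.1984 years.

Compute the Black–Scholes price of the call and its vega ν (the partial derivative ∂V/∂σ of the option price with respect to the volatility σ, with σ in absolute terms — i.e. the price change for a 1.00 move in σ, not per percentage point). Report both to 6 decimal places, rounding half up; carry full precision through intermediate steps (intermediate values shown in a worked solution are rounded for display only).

σ√T = 0.3083·√0.1984 = 0.137323
d₁ = (ln(S/K) + (r+σ²/2)T) / (σ√T) = (ln(217.58/256.13) + (0.038+0.3083²/2)·0.1984) / 0.137323 = (-0.163119 + 0.016968) / 0.137323 = -1.064280
d₂ = d₁ − σ√T = -1.064280 − 0.137323 = -1.201603
e^{−rT} = e^{−0.038·0.1984} = 0.992489
N(d₁) = 0.143601,  N(d₂) = 0.114759
Call price V = S·N(d₁) − K·e^{−rT}·N(d₂) = 31.244694 − 29.172361 = 2.072333
φ(d₁) = (1/√(2π))·e^{−d₁²/2} = 0.226438
ν = S·φ(d₁)·√T = 21.945171

price = 2.072333
ν = 21.945171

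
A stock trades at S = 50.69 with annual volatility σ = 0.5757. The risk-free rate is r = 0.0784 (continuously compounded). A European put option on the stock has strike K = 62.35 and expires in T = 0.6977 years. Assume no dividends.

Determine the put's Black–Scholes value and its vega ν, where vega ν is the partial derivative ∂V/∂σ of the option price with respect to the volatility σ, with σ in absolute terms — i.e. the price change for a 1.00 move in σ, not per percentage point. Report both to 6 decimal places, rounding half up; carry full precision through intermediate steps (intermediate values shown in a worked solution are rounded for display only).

price = 15.102063
ν = 16.842277

σ√T = 0.5757·√0.6977 = 0.480873
d₁ = (ln(S/K) + (r+σ²/2)T) / (σ√T) = (ln(50.69/62.35) + (0.0784+0.5757²/2)·0.6977) / 0.480873 = (-0.207035 + 0.170319) / 0.480873 = -0.076352
d₂ = d₁ − σ√T = -0.076352 − 0.480873 = -0.557226
e^{−rT} = e^{−0.0784·0.6977} = 0.946769
N(−d₁) = 0.530431,  N(−d₂) = 0.711313
Put price V = K·e^{−rT}·N(−d₂) − S·N(−d₁) = 41.989591 − 26.887528 = 15.102063
φ(d₁) = (1/√(2π))·e^{−d₁²/2} = 0.397781
ν = S·φ(d₁)·√T = 16.842277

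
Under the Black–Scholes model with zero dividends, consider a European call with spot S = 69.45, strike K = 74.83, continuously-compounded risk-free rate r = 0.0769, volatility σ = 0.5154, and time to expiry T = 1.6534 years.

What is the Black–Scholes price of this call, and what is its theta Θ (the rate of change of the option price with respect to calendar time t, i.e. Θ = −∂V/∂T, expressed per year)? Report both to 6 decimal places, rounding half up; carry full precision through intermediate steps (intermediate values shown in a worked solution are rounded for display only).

σ√T = 0.5154·√1.6534 = 0.662725
d₁ = (ln(S/K) + (r+σ²/2)T) / (σ√T) = (ln(69.45/74.83) + (0.0769+0.5154²/2)·1.6534) / 0.662725 = (-0.074612 + 0.346749) / 0.662725 = 0.410633
d₂ = d₁ − σ√T = 0.410633 − 0.662725 = -0.252092
e^{−rT} = e^{−0.0769·1.6534} = 0.880605
N(d₁) = 0.659329,  N(d₂) = 0.400485
Call price V = S·N(d₁) − K·e^{−rT}·N(d₂) = 45.790416 − 26.390221 = 19.400194
φ(d₁) = (1/√(2π))·e^{−d₁²/2} = 0.366686
Θ = −S·φ(d₁)·σ/(2√T) − r·K·e^{−rT}·N(d₂) = −5.103786 − 2.029408 = -7.133194

price = 19.400194
Θ = -7.133194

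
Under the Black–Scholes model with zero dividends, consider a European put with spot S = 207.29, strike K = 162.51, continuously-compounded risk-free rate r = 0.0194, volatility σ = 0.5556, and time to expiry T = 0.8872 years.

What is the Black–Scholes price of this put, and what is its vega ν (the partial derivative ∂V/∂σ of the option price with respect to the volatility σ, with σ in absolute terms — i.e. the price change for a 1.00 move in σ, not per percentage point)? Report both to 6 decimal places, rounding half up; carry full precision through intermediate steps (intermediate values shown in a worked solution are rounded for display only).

price = 18.570176
ν = 58.371694

σ√T = 0.5556·√0.8872 = 0.523327
d₁ = (ln(S/K) + (r+σ²/2)T) / (σ√T) = (ln(207.29/162.51) + (0.0194+0.5556²/2)·0.8872) / 0.523327 = (0.243379 + 0.154147) / 0.523327 = 0.759614
d₂ = d₁ − σ√T = 0.759614 − 0.523327 = 0.236287
e^{−rT} = e^{−0.0194·0.8872} = 0.982936
N(−d₁) = 0.223743,  N(−d₂) = 0.406605
Put price V = K·e^{−rT}·N(−d₂) − S·N(−d₁) = 64.949793 − 46.379617 = 18.570176
φ(d₁) = (1/√(2π))·e^{−d₁²/2} = 0.298960
ν = S·φ(d₁)·√T = 58.371694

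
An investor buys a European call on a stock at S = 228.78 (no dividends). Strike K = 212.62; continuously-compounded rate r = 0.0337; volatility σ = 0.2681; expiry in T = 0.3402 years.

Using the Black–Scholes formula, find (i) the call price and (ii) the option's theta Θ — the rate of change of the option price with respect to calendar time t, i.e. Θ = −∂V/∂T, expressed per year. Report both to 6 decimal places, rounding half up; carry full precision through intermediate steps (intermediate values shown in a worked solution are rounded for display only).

σ√T = 0.2681·√0.3402 = 0.156374
d₁ = (ln(S/K) + (r+σ²/2)T) / (σ√T) = (ln(228.78/212.62) + (0.0337+0.2681²/2)·0.3402) / 0.156374 = (0.073254 + 0.023691) / 0.156374 = 0.619960
d₂ = d₁ − σ√T = 0.619960 − 0.156374 = 0.463586
e^{−rT} = e^{−0.0337·0.3402} = 0.988601
N(d₁) = 0.732358,  N(d₂) = 0.678528
Call price V = S·N(d₁) − K·e^{−rT}·N(d₂) = 167.548817 − 142.624009 = 24.924808
φ(d₁) = (1/√(2π))·e^{−d₁²/2} = 0.329192
Θ = −S·φ(d₁)·σ/(2√T) − r·K·e^{−rT}·N(d₂) = −17.308812 − 4.806429 = -22.115241

price = 24.924808
Θ = -22.115241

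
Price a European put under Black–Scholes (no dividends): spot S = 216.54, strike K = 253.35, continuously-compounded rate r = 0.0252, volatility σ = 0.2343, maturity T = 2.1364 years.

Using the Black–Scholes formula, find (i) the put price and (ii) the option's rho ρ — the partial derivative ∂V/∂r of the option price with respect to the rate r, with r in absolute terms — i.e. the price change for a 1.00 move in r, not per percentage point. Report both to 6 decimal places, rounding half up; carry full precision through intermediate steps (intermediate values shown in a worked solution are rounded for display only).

σ√T = 0.2343·√2.1364 = 0.342463
d₁ = (ln(S/K) + (r+σ²/2)T) / (σ√T) = (ln(216.54/253.35) + (0.0252+0.2343²/2)·2.1364) / 0.342463 = (-0.156997 + 0.112478) / 0.342463 = -0.129996
d₂ = d₁ − σ√T = -0.129996 − 0.342463 = -0.472459
e^{−rT} = e^{−0.0252·2.1364} = 0.947586
N(−d₁) = 0.551715,  N(−d₂) = 0.681701
Put price V = K·e^{−rT}·N(−d₂) − S·N(−d₁) = 163.656512 − 119.468441 = 44.188071
ρ = −K·T·e^{−rT}·N(−d₂) = -349.635771

price = 44.188071
ρ = -349.635771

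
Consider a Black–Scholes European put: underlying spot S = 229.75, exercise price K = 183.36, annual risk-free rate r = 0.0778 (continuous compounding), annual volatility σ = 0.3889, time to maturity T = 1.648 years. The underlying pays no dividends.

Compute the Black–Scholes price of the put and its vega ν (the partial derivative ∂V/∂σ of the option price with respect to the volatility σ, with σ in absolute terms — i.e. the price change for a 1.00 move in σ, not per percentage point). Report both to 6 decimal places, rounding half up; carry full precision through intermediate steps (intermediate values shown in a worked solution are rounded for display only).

price = 13.296695
ν = 74.348378

σ√T = 0.3889·√1.648 = 0.499248
d₁ = (ln(S/K) + (r+σ²/2)T) / (σ√T) = (ln(229.75/183.36) + (0.0778+0.3889²/2)·1.648) / 0.499248 = (0.225540 + 0.252839) / 0.499248 = 0.958199
d₂ = d₁ − σ√T = 0.958199 − 0.499248 = 0.458951
e^{−rT} = e^{−0.0778·1.648} = 0.879665
N(−d₁) = 0.168981,  N(−d₂) = 0.323135
Put price V = K·e^{−rT}·N(−d₂) − S·N(−d₁) = 52.120133 − 38.823437 = 13.296695
φ(d₁) = (1/√(2π))·e^{−d₁²/2} = 0.252079
ν = S·φ(d₁)·√T = 74.348378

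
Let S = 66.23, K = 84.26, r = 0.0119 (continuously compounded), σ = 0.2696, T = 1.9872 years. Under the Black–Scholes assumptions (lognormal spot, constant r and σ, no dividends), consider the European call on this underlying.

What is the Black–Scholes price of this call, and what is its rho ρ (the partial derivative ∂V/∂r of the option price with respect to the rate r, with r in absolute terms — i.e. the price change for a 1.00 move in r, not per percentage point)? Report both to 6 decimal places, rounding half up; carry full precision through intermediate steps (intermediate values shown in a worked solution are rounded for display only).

price = 4.909915
ρ = 36.504220

σ√T = 0.2696·√1.9872 = 0.380050
d₁ = (ln(S/K) + (r+σ²/2)T) / (σ√T) = (ln(66.23/84.26) + (0.0119+0.2696²/2)·1.9872) / 0.380050 = (-0.240774 + 0.095867) / 0.380050 = -0.381284
d₂ = d₁ − σ√T = -0.381284 − 0.380050 = -0.761334
e^{−rT} = e^{−0.0119·1.9872} = 0.976630
N(d₁) = 0.351496,  N(d₂) = 0.223229
Call price V = S·N(d₁) − K·e^{−rT}·N(d₂) = 23.279591 − 18.369676 = 4.909915
ρ = K·T·e^{−rT}·N(d₂) = 36.504220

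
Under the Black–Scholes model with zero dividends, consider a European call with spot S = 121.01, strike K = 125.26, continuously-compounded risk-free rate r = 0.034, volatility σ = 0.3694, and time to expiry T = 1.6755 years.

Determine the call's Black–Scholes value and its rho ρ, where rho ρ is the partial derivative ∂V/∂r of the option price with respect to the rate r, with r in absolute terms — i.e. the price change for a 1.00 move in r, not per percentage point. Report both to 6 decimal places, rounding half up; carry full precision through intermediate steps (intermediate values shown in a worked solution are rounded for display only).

price = 23.979181
ρ = 84.023018

σ√T = 0.3694·√1.6755 = 0.478155
d₁ = (ln(S/K) + (r+σ²/2)T) / (σ√T) = (ln(121.01/125.26) + (0.034+0.3694²/2)·1.6755) / 0.478155 = (-0.034518 + 0.171283) / 0.478155 = 0.286026
d₂ = d₁ − σ√T = 0.286026 − 0.478155 = -0.192129
e^{−rT} = e^{−0.034·1.6755} = 0.944625
N(d₁) = 0.612571,  N(d₂) = 0.423820
Call price V = S·N(d₁) − K·e^{−rT}·N(d₂) = 74.127208 − 50.148026 = 23.979181
ρ = K·T·e^{−rT}·N(d₂) = 84.023018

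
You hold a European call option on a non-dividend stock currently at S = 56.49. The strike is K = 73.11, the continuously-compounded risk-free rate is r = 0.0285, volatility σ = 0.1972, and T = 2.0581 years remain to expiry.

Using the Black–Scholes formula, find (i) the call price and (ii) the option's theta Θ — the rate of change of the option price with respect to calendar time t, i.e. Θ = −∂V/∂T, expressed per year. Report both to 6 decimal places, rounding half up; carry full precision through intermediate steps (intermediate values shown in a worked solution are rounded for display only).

price = 2.490195
Θ = -1.712743

σ√T = 0.1972·√2.0581 = 0.282905
d₁ = (ln(S/K) + (r+σ²/2)T) / (σ√T) = (ln(56.49/73.11) + (0.0285+0.1972²/2)·2.0581) / 0.282905 = (-0.257902 + 0.098673) / 0.282905 = -0.562833
d₂ = d₁ − σ√T = -0.562833 − 0.282905 = -0.845738
e^{−rT} = e^{−0.0285·2.0581} = 0.943031
N(d₁) = 0.286774,  N(d₂) = 0.198849
Call price V = S·N(d₁) − K·e^{−rT}·N(d₂) = 16.199877 − 13.709682 = 2.490195
φ(d₁) = (1/√(2π))·e^{−d₁²/2} = 0.340504
Θ = −S·φ(d₁)·σ/(2√T) − r·K·e^{−rT}·N(d₂) = −1.322017 − 0.390726 = -1.712743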